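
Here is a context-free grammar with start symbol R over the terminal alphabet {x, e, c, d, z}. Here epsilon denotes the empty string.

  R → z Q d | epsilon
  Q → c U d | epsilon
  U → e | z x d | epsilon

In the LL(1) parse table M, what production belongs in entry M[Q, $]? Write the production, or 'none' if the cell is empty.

none

FIRST(R) = {epsilon, z}
FIRST(Q) = {epsilon, c}
FIRST(U) = {epsilon, e, z}
FOLLOW(R) includes $ since R is the start symbol.
FOLLOW(Q): in R→z Q d, Q is followed by d with FIRST {d}. Thus FOLLOW(Q) = {d}.
For Q → c U d: FIRST(c U d) = {c}, so it goes in M[Q, t] for t ∈ {c}.
For Q → epsilon: FIRST(epsilon) = {epsilon}, so it goes in M[Q, t] for t ∈ {}; since epsilon ∈ FIRST, also for every t ∈ FOLLOW(Q) = {d}.
None of these place a production in M[Q, $].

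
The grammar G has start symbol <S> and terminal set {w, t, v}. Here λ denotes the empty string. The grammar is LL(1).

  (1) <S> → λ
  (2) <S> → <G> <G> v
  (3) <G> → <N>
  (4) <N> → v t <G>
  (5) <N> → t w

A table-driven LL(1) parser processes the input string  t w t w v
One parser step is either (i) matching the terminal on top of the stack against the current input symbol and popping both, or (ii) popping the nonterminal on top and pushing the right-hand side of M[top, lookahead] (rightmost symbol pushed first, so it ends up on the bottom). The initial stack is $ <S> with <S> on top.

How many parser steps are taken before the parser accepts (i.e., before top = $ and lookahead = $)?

      Stack        Input        Action
   1  $ <S>        t w t w v $  expand <S> → <G> <G> v
   2  $ v <G> <G>  t w t w v $  expand <G> → <N>
   3  $ v <G> <N>  t w t w v $  expand <N> → t w
   4  $ v <G> w t  t w t w v $  match t
   5  $ v <G> w    w t w v $    match w
   6  $ v <G>      t w v $      expand <G> → <N>
   7  $ v <N>      t w v $      expand <N> → t w
   8  $ v w t      t w v $      match t
   9  $ v w        w v $        match w
  10  $ v          v $          match v
Accept reached after 10 steps.

10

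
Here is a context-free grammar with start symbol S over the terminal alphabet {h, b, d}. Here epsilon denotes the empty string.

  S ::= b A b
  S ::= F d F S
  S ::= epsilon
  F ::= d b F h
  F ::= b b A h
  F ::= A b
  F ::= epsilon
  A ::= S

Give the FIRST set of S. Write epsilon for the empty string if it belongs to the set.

FIRST(S): from S::=b A b we get {b}; from S::=F d F S we get {b, d}; from S::=epsilon we get {epsilon}. So FIRST(S) = {epsilon, b, d}.
FIRST(A): from A::=S we get {epsilon, b, d}. So FIRST(A) = {epsilon, b, d}.
FIRST(F): from F::=d b F h we get {d}; from F::=b b A h we get {b}; from F::=A b we get {b, d}; from F::=epsilon we get {epsilon}. So FIRST(F) = {epsilon, b, d}.

{epsilon, b, d}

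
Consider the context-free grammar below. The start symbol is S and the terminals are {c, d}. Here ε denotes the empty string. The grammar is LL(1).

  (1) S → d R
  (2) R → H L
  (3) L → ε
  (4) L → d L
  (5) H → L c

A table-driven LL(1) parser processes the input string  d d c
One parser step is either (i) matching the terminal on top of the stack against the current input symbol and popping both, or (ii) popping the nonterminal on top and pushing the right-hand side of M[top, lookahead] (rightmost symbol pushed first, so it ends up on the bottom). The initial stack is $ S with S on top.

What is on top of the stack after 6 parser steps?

L

step 1: stack=$ S  input=d d c $  — expand S → d R
step 2: stack=$ R d  input=d d c $  — match d
step 3: stack=$ R  input=d c $  — expand R → H L
step 4: stack=$ L H  input=d c $  — expand H → L c
step 5: stack=$ L c L  input=d c $  — expand L → d L
step 6: stack=$ L c L d  input=d c $  — match d
Stack after step 6: $ L c L (top = L).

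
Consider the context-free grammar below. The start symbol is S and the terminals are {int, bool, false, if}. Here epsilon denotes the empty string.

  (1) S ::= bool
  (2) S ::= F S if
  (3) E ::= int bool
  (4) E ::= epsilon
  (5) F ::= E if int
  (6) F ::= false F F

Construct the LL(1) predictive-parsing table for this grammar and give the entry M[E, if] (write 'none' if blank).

E ::= epsilon

FIRST(E): from E::=int bool we get {int}; from E::=epsilon we get {epsilon}. So FIRST(E) = {epsilon, int}.
FIRST(F): from F::=E if int we get {if, int}; from F::=false F F we get {false}. So FIRST(F) = {false, if, int}.
FIRST(S): from S::=bool we get {bool}; from S::=F S if we get {false, if, int}. So FIRST(S) = {bool, false, if, int}.
FOLLOW(S) includes $ since S is the start symbol.
FOLLOW(E): in F::=E if int, E is followed by if int with FIRST {if}. Thus FOLLOW(E) = {if}.
For E ::= int bool: FIRST(int bool) = {int}, so it goes in M[E, t] for t ∈ {int}.
For E ::= epsilon: FIRST(epsilon) = {epsilon}, so it goes in M[E, t] for t ∈ {}; since epsilon ∈ FIRST, also for every t ∈ FOLLOW(E) = {if}.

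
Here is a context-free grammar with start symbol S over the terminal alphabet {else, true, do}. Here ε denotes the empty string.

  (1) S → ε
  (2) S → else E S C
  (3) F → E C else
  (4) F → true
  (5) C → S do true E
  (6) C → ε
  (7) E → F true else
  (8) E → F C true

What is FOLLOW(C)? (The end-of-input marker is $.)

{$, do, else, true}

FIRST(S) = {ε, else}
FIRST(C) = {ε, do, else}  (via S do true E)
FIRST(F) = {true}  (via E C else)
FIRST(E) = {true}  (via F true else, F C true)
FOLLOW(S) includes $ since S is the start symbol.
FOLLOW(S): in S→else E S C, S is followed by C with FIRST {ε, do, else}; in S→else E S C, the suffix after S is nullable (adds nothing new); in C→S do true E, S is followed by do true E with FIRST {do}. Thus FOLLOW(S) = {$, do, else}.
FOLLOW(F): in E→F true else, F is followed by true else with FIRST {true}; in E→F C true, F is followed by C true with FIRST {do, else, true}. Thus FOLLOW(F) = {do, else, true}.
FOLLOW(C): in S→else E S C, the suffix after C is empty, so FOLLOW(C) ⊇ FOLLOW(S) = {$, do, else}; in F→E C else, C is followed by else with FIRST {else}; in E→F C true, C is followed by true with FIRST {true}. Thus FOLLOW(C) = {$, do, else, true}.
FOLLOW(E): in S→else E S C, E is followed by S C with FIRST {ε, do, else}; in S→else E S C, the suffix after E is nullable, so FOLLOW(E) ⊇ FOLLOW(S) = {$, do, else}; in F→E C else, E is followed by C else with FIRST {do, else}; in C→S do true E, the suffix after E is empty, so FOLLOW(E) ⊇ FOLLOW(C) = {$, do, else, true}. Thus FOLLOW(E) = {$, do, else, true}.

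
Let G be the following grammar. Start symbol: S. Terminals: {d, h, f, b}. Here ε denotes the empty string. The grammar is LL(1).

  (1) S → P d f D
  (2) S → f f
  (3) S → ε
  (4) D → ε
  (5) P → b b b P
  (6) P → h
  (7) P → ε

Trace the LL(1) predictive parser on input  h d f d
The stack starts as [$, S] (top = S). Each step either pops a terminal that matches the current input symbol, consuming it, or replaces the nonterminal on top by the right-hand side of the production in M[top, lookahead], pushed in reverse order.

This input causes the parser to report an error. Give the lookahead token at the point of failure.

d

     Stack      Input      Action
  1  $ S        h d f d $  expand S → P d f D
  2  $ D f d P  h d f d $  expand P → h
  3  $ D f d h  h d f d $  match h
  4  $ D f d    d f d $    match d
  5  $ D f      f d $      match f
  6  $ D        d $        error: M[D, d] is empty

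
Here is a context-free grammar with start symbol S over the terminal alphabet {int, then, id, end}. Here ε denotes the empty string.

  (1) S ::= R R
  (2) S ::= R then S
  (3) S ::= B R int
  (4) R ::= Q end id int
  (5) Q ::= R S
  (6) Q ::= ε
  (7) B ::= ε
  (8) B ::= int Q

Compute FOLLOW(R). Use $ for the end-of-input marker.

{$, end, int, then}

FIRST(B) = {ε, int}
FIRST(S) = {end, int}  (via R R, R then S, B R int)
FIRST(R) = {end}  (via Q end id int)
FIRST(Q) = {ε, end}  (via R S)
FOLLOW(S) includes $ since S is the start symbol.
FOLLOW(B): in S::=B R int, B is followed by R int with FIRST {end}. Thus FOLLOW(B) = {end}.
FOLLOW(Q): in R::=Q end id int, Q is followed by end id int with FIRST {end}; in B::=int Q, the suffix after Q is empty, so FOLLOW(Q) ⊇ FOLLOW(B) = {end}. Thus FOLLOW(Q) = {end}.
FOLLOW(S): in S::=R then S, the suffix after S is empty (adds nothing new); in Q::=R S, the suffix after S is empty, so FOLLOW(S) ⊇ FOLLOW(Q) = {end}. Thus FOLLOW(S) = {$, end}.
FOLLOW(R): in S::=R R (occurrence 1), R is followed by R with FIRST {end}; in S::=R R (occurrence 2), the suffix after R is empty, so FOLLOW(R) ⊇ FOLLOW(S) = {$, end}; in S::=R then S, R is followed by then S with FIRST {then}; in S::=B R int, R is followed by int with FIRST {int}; in Q::=R S, R is followed by S with FIRST {end, int}. Thus FOLLOW(R) = {$, end, int, then}.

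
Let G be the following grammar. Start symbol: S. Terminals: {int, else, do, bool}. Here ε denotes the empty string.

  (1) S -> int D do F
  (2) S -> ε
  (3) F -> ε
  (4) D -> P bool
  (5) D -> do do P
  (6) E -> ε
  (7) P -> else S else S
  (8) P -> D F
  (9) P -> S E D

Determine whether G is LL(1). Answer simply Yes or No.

FIRST(S) = {ε, int}
FIRST(F) = {ε}
FIRST(D) = {do, else, int}
FIRST(E) = {ε}
FIRST(P) = {do, else, int}
FOLLOW(S) = {$, bool, do, else, int}
FOLLOW(F) = {$, bool, do, else, int}
FOLLOW(D) = {bool, do}
FOLLOW(E) = {do, else, int}
FOLLOW(P) = {bool, do}
Cell M[D, do] receives both D -> P bool and D -> do do P — the grammar is not LL(1).

No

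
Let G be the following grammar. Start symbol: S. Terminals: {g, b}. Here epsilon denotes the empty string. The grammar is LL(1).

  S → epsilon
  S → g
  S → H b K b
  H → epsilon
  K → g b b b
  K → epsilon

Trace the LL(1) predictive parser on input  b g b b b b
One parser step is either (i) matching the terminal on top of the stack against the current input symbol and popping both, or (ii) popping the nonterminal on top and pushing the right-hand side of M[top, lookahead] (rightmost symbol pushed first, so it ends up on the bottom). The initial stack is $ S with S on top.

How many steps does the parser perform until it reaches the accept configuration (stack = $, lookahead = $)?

9

step 1: stack=$ S  input=b g b b b b $  — expand S → H b K b
step 2: stack=$ b K b H  input=b g b b b b $  — expand H → epsilon
step 3: stack=$ b K b  input=b g b b b b $  — match b
step 4: stack=$ b K  input=g b b b b $  — expand K → g b b b
step 5: stack=$ b b b b g  input=g b b b b $  — match g
step 6: stack=$ b b b b  input=b b b b $  — match b
step 7: stack=$ b b b  input=b b b $  — match b
step 8: stack=$ b b  input=b b $  — match b
step 9: stack=$ b  input=b $  — match b
Accept reached after 9 steps.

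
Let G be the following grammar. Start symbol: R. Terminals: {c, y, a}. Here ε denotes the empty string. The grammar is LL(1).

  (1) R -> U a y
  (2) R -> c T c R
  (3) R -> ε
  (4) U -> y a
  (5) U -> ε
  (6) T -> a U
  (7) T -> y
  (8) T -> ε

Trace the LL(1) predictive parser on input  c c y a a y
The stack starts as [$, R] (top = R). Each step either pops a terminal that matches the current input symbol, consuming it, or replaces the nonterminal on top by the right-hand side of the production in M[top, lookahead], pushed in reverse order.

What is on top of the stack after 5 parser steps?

U

step 1: stack=$ R  input=c c y a a y $  — expand R -> c T c R
step 2: stack=$ R c T c  input=c c y a a y $  — match c
step 3: stack=$ R c T  input=c y a a y $  — expand T -> ε
step 4: stack=$ R c  input=c y a a y $  — match c
step 5: stack=$ R  input=y a a y $  — expand R -> U a y
Stack after step 5: $ y a U (top = U).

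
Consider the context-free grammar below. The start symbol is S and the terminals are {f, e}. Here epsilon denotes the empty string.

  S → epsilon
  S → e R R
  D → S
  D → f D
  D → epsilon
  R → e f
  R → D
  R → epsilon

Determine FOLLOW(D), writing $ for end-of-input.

{$, e, f}

FIRST(S): from S→epsilon we get {epsilon}; from S→e R R we get {e}. So FIRST(S) = {epsilon, e}.
FIRST(D): from D→S we get {epsilon, e}; from D→f D we get {f}; from D→epsilon we get {epsilon}. So FIRST(D) = {epsilon, e, f}.
FIRST(R): from R→e f we get {e}; from R→D we get {epsilon, e, f}; from R→epsilon we get {epsilon}. So FIRST(R) = {epsilon, e, f}.
FOLLOW(S) includes $ since S is the start symbol.
FOLLOW(S): in D→S, the suffix after S is empty, so FOLLOW(S) ⊇ FOLLOW(D) = {$, e, f}. Thus FOLLOW(S) = {$, e, f}.
FOLLOW(R): in S→e R R (occurrence 1), R is followed by R with FIRST {epsilon, e, f}; in S→e R R (occurrence 1), the suffix after R is nullable, so FOLLOW(R) ⊇ FOLLOW(S) = {$, e, f}; in S→e R R (occurrence 2), the suffix after R is empty, so FOLLOW(R) ⊇ FOLLOW(S) = {$, e, f}. Thus FOLLOW(R) = {$, e, f}.
FOLLOW(D): in D→f D, the suffix after D is empty (adds nothing new); in R→D, the suffix after D is empty, so FOLLOW(D) ⊇ FOLLOW(R) = {$, e, f}. Thus FOLLOW(D) = {$, e, f}.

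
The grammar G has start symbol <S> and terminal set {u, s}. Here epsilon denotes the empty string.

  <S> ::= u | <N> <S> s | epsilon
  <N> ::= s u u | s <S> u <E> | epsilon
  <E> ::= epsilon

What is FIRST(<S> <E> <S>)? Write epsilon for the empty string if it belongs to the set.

FIRST(<N>) = {epsilon, s}
FIRST(<E>) = {epsilon}
FIRST(<S>) = {epsilon, s, u}  (via <N> <S> s)
FIRST(<S> <E> <S>): take FIRST of each symbol in turn, carrying on past any symbol whose FIRST contains epsilon; result {epsilon, s, u}.

{epsilon, s, u}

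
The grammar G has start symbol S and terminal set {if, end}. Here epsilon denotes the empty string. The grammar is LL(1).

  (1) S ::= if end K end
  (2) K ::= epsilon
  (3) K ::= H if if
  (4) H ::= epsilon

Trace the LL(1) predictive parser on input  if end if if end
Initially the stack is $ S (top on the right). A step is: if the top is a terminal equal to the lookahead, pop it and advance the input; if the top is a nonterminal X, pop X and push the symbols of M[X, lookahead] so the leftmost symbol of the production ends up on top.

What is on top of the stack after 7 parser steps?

     Stack           Input               Action
  1  $ S             if end if if end $  expand S ::= if end K end
  2  $ end K end if  if end if if end $  match if
  3  $ end K end     end if if end $     match end
  4  $ end K         if if end $         expand K ::= H if if
  5  $ end if if H   if if end $         expand H ::= epsilon
  6  $ end if if     if if end $         match if
  7  $ end if        if end $            match if
Stack after step 7: $ end (top = end).

end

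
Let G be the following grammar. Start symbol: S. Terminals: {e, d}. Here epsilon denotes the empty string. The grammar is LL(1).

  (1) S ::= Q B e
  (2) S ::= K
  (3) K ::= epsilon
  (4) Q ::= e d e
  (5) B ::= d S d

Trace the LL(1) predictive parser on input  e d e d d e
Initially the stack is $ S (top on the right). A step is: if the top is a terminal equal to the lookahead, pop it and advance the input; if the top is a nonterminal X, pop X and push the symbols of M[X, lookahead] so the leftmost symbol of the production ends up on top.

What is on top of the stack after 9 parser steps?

d

step 1: stack=$ S  input=e d e d d e $  — expand S ::= Q B e
step 2: stack=$ e B Q  input=e d e d d e $  — expand Q ::= e d e
step 3: stack=$ e B e d e  input=e d e d d e $  — match e
step 4: stack=$ e B e d  input=d e d d e $  — match d
step 5: stack=$ e B e  input=e d d e $  — match e
step 6: stack=$ e B  input=d d e $  — expand B ::= d S d
step 7: stack=$ e d S d  input=d d e $  — match d
step 8: stack=$ e d S  input=d e $  — expand S ::= K
step 9: stack=$ e d K  input=d e $  — expand K ::= epsilon
Stack after step 9: $ e d (top = d).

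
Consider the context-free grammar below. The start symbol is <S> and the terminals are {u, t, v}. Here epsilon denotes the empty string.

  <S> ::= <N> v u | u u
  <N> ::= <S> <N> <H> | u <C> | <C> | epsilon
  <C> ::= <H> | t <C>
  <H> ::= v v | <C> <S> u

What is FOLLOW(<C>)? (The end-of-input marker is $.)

{t, u, v}

FIRST(<S>): from <S>::=<N> v u we get {t, u, v}; from <S>::=u u we get {u}. So FIRST(<S>) = {t, u, v}.
FIRST(<N>): from <N>::=<S> <N> <H> we get {t, u, v}; from <N>::=u <C> we get {u}; from <N>::=<C> we get {t, v}; from <N>::=epsilon we get {epsilon}. So FIRST(<N>) = {epsilon, t, u, v}.
FIRST(<C>): from <C>::=<H> we get {t, v}; from <C>::=t <C> we get {t}. So FIRST(<C>) = {t, v}.
FIRST(<H>): from <H>::=v v we get {v}; from <H>::=<C> <S> u we get {t, v}. So FIRST(<H>) = {t, v}.
FOLLOW(<S>) includes $ since <S> is the start symbol.
FOLLOW(<S>): in <N>::=<S> <N> <H>, <S> is followed by <N> <H> with FIRST {t, u, v}; in <H>::=<C> <S> u, <S> is followed by u with FIRST {u}. Thus FOLLOW(<S>) = {$, t, u, v}.
FOLLOW(<N>): in <S>::=<N> v u, <N> is followed by v u with FIRST {v}; in <N>::=<S> <N> <H>, <N> is followed by <H> with FIRST {t, v}. Thus FOLLOW(<N>) = {t, v}.
FOLLOW(<C>): in <N>::=u <C>, the suffix after <C> is empty, so FOLLOW(<C>) ⊇ FOLLOW(<N>) = {t, v}; in <N>::=<C>, the suffix after <C> is empty, so FOLLOW(<C>) ⊇ FOLLOW(<N>) = {t, v}; in <C>::=t <C>, the suffix after <C> is empty (adds nothing new); in <H>::=<C> <S> u, <C> is followed by <S> u with FIRST {t, u, v}. Thus FOLLOW(<C>) = {t, u, v}.
FOLLOW(<H>): in <N>::=<S> <N> <H>, the suffix after <H> is empty, so FOLLOW(<H>) ⊇ FOLLOW(<N>) = {t, v}; in <C>::=<H>, the suffix after <H> is empty, so FOLLOW(<H>) ⊇ FOLLOW(<C>) = {t, u, v}. Thus FOLLOW(<H>) = {t, u, v}.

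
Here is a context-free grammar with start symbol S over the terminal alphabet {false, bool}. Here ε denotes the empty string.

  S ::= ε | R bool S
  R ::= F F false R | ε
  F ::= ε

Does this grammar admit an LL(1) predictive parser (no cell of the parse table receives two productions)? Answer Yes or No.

Yes

FIRST(S) = {ε, bool, false}
FIRST(R) = {ε, false}
FIRST(F) = {ε}
FOLLOW(S) = {$}
FOLLOW(R) = {bool}
FOLLOW(F) = {false}
Each cell of M receives at most one production.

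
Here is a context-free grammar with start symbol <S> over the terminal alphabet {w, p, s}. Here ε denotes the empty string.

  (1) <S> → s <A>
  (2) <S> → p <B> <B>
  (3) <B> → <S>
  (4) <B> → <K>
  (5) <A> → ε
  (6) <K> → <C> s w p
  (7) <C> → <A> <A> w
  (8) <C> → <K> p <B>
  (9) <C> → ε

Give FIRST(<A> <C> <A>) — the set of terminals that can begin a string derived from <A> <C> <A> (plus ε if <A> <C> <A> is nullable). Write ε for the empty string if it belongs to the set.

FIRST(<S>) = {p, s}
FIRST(<A>) = {ε}
FIRST(<B>) = {p, s, w}  (via <S>, <K>)
FIRST(<K>) = {s, w}  (via <C> s w p)
FIRST(<C>) = {ε, s, w}  (via <A> <A> w, <K> p <B>)
FIRST(<A> <C> <A>): take FIRST of each symbol in turn, carrying on past any symbol whose FIRST contains ε; result {ε, s, w}.

{ε, s, w}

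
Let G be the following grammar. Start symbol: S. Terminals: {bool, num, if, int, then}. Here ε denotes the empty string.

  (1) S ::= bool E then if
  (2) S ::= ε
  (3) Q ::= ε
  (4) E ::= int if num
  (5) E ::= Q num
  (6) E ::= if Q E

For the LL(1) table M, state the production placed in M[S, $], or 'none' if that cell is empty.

FIRST(S): from S::=bool E then if we get {bool}; from S::=ε we get {ε}. So FIRST(S) = {ε, bool}.
FIRST(Q): from Q::=ε we get {ε}. So FIRST(Q) = {ε}.
FIRST(E): from E::=int if num we get {int}; from E::=Q num we get {num}; from E::=if Q E we get {if}. So FIRST(E) = {if, int, num}.
FOLLOW(S) includes $ since S is the start symbol.
FOLLOW(S): S appears on no right-hand side. Thus FOLLOW(S) = {$}.
For S ::= bool E then if: FIRST(bool E then if) = {bool}, so it goes in M[S, t] for t ∈ {bool}.
For S ::= ε: FIRST(ε) = {ε}, so it goes in M[S, t] for t ∈ {}; since ε ∈ FIRST, also for every t ∈ FOLLOW(S) = {$}.

S ::= ε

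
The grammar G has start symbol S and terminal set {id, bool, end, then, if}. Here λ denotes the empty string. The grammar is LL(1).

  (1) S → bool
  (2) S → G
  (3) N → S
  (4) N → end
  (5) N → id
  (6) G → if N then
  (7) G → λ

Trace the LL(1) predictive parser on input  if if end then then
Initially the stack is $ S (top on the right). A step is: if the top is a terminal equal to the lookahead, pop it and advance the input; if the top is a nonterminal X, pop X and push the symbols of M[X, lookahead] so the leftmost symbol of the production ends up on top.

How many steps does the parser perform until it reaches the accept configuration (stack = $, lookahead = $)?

11

      Stack             Input                  Action
   1  $ S               if if end then then $  expand S → G
   2  $ G               if if end then then $  expand G → if N then
   3  $ then N if       if if end then then $  match if
   4  $ then N          if end then then $     expand N → S
   5  $ then S          if end then then $     expand S → G
   6  $ then G          if end then then $     expand G → if N then
   7  $ then then N if  if end then then $     match if
   8  $ then then N     end then then $        expand N → end
   9  $ then then end   end then then $        match end
  10  $ then then       then then $            match then
  11  $ then            then $                 match then
Accept reached after 11 steps.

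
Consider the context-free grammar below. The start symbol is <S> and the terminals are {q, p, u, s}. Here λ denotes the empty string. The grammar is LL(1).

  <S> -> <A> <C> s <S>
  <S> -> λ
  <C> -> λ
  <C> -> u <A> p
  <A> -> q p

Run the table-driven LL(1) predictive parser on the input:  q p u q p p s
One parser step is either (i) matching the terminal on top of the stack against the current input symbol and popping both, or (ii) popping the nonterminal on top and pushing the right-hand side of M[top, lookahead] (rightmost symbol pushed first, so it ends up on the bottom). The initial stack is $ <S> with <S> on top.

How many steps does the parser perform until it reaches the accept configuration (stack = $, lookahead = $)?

12

step 1: stack=$ <S>  input=q p u q p p s $  — expand <S> -> <A> <C> s <S>
step 2: stack=$ <S> s <C> <A>  input=q p u q p p s $  — expand <A> -> q p
step 3: stack=$ <S> s <C> p q  input=q p u q p p s $  — match q
step 4: stack=$ <S> s <C> p  input=p u q p p s $  — match p
step 5: stack=$ <S> s <C>  input=u q p p s $  — expand <C> -> u <A> p
step 6: stack=$ <S> s p <A> u  input=u q p p s $  — match u
step 7: stack=$ <S> s p <A>  input=q p p s $  — expand <A> -> q p
step 8: stack=$ <S> s p p q  input=q p p s $  — match q
step 9: stack=$ <S> s p p  input=p p s $  — match p
step 10: stack=$ <S> s p  input=p s $  — match p
step 11: stack=$ <S> s  input=s $  — match s
step 12: stack=$ <S>  input=$  — expand <S> -> λ
Accept reached after 12 steps.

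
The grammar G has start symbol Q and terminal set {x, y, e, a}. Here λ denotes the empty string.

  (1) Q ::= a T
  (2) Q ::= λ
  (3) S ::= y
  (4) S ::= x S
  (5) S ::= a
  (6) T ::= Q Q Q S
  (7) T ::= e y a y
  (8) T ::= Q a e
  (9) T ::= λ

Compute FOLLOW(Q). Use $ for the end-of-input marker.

FIRST(Q) = {λ, a}
FIRST(S) = {a, x, y}
FIRST(T) = {λ, a, e, x, y}  (via Q Q Q S, Q a e)
FOLLOW(Q) includes $ since Q is the start symbol.
FOLLOW(Q): in T::=Q Q Q S (occurrence 1), Q is followed by Q Q S with FIRST {a, x, y}; in T::=Q Q Q S (occurrence 2), Q is followed by Q S with FIRST {a, x, y}; in T::=Q Q Q S (occurrence 3), Q is followed by S with FIRST {a, x, y}; in T::=Q a e, Q is followed by a e with FIRST {a}. Thus FOLLOW(Q) = {$, a, x, y}.
FOLLOW(T): in Q::=a T, the suffix after T is empty, so FOLLOW(T) ⊇ FOLLOW(Q) = {$, a, x, y}. Thus FOLLOW(T) = {$, a, x, y}.
FOLLOW(S): in S::=x S, the suffix after S is empty (adds nothing new); in T::=Q Q Q S, the suffix after S is empty, so FOLLOW(S) ⊇ FOLLOW(T) = {$, a, x, y}. Thus FOLLOW(S) = {$, a, x, y}.

{$, a, x, y}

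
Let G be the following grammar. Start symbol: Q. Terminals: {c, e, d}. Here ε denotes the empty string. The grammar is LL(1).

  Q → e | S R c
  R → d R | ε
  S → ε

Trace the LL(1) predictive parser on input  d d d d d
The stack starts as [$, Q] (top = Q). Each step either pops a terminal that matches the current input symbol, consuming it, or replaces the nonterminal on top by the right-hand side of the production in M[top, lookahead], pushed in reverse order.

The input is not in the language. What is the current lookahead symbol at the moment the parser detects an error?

$

      Stack    Input        Action
   1  $ Q      d d d d d $  expand Q → S R c
   2  $ c R S  d d d d d $  expand S → ε
   3  $ c R    d d d d d $  expand R → d R
   4  $ c R d  d d d d d $  match d
   5  $ c R    d d d d $    expand R → d R
   6  $ c R d  d d d d $    match d
   7  $ c R    d d d $      expand R → d R
   8  $ c R d  d d d $      match d
   9  $ c R    d d $        expand R → d R
  10  $ c R d  d d $        match d
  11  $ c R    d $          expand R → d R
  12  $ c R d  d $          match d
  13  $ c R    $            error: M[R, $] is empty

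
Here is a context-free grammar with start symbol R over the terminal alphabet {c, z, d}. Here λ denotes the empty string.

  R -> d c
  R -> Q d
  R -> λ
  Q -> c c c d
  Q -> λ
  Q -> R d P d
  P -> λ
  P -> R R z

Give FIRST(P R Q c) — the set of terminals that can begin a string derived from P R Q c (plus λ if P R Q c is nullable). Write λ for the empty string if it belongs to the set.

FIRST(R): from R->d c we get {d}; from R->Q d we get {c, d}; from R->λ we get {λ}. So FIRST(R) = {λ, c, d}.
FIRST(Q): from Q->c c c d we get {c}; from Q->λ we get {λ}; from Q->R d P d we get {c, d}. So FIRST(Q) = {λ, c, d}.
FIRST(P): from P->λ we get {λ}; from P->R R z we get {c, d, z}. So FIRST(P) = {λ, c, d, z}.
FIRST(P R Q c): take FIRST of each symbol in turn, carrying on past any symbol whose FIRST contains λ; result {c, d, z}.

{c, d, z}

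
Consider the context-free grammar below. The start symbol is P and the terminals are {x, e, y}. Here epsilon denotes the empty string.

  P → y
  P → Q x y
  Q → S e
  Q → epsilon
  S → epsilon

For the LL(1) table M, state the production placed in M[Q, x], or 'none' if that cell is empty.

FIRST(S): from S→epsilon we get {epsilon}. So FIRST(S) = {epsilon}.
FIRST(Q): from Q→S e we get {e}; from Q→epsilon we get {epsilon}. So FIRST(Q) = {epsilon, e}.
FIRST(P): from P→y we get {y}; from P→Q x y we get {e, x}. So FIRST(P) = {e, x, y}.
FOLLOW(P) includes $ since P is the start symbol.
FOLLOW(Q): in P→Q x y, Q is followed by x y with FIRST {x}. Thus FOLLOW(Q) = {x}.
For Q → S e: FIRST(S e) = {e}, so it goes in M[Q, t] for t ∈ {e}.
For Q → epsilon: FIRST(epsilon) = {epsilon}, so it goes in M[Q, t] for t ∈ {}; since epsilon ∈ FIRST, also for every t ∈ FOLLOW(Q) = {x}.

Q → epsilon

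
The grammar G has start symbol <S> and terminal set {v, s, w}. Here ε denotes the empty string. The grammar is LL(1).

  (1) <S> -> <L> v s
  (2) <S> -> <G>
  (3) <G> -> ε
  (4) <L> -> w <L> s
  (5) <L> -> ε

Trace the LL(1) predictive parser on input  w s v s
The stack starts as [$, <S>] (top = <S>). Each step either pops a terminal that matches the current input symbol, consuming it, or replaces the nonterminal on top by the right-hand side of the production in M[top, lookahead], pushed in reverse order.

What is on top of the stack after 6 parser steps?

     Stack          Input      Action
  1  $ <S>          w s v s $  expand <S> -> <L> v s
  2  $ s v <L>      w s v s $  expand <L> -> w <L> s
  3  $ s v s <L> w  w s v s $  match w
  4  $ s v s <L>    s v s $    expand <L> -> ε
  5  $ s v s        s v s $    match s
  6  $ s v          v s $      match v
Stack after step 6: $ s (top = s).

s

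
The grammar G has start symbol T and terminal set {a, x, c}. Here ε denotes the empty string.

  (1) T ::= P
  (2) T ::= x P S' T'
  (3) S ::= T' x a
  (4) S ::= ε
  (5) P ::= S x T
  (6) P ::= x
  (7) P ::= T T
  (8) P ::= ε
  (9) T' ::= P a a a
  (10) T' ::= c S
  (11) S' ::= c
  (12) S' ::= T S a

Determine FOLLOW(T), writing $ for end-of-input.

{$, a, c, x}

FIRST(T) = {ε, a, c, x}  (via P)
FIRST(S) = {ε, a, c, x}  (via T' x a)
FIRST(P) = {ε, a, c, x}  (via S x T, T T)
FIRST(S') = {a, c, x}  (via T S a)
FIRST(T') = {a, c, x}  (via P a a a)
FOLLOW(T) includes $ since T is the start symbol.
FOLLOW(S'): in T::=x P S' T', S' is followed by T' with FIRST {a, c, x}. Thus FOLLOW(S') = {a, c, x}.
FOLLOW(T): in P::=S x T, the suffix after T is empty, so FOLLOW(T) ⊇ FOLLOW(P) = {$, a, c, x}; in P::=T T (occurrence 1), T is followed by T with FIRST {ε, a, c, x}; in P::=T T (occurrence 1), the suffix after T is nullable, so FOLLOW(T) ⊇ FOLLOW(P) = {$, a, c, x}; in P::=T T (occurrence 2), the suffix after T is empty, so FOLLOW(T) ⊇ FOLLOW(P) = {$, a, c, x}; in S'::=T S a, T is followed by S a with FIRST {a, c, x}. Thus FOLLOW(T) = {$, a, c, x}.
FOLLOW(P): in T::=P, the suffix after P is empty, so FOLLOW(P) ⊇ FOLLOW(T) = {$, a, c, x}; in T::=x P S' T', P is followed by S' T' with FIRST {a, c, x}; in T'::=P a a a, P is followed by a a a with FIRST {a}. Thus FOLLOW(P) = {$, a, c, x}.
FOLLOW(T'): in T::=x P S' T', the suffix after T' is empty, so FOLLOW(T') ⊇ FOLLOW(T) = {$, a, c, x}; in S::=T' x a, T' is followed by x a with FIRST {x}. Thus FOLLOW(T') = {$, a, c, x}.
FOLLOW(S): in P::=S x T, S is followed by x T with FIRST {x}; in T'::=c S, the suffix after S is empty, so FOLLOW(S) ⊇ FOLLOW(T') = {$, a, c, x}; in S'::=T S a, S is followed by a with FIRST {a}. Thus FOLLOW(S) = {$, a, c, x}.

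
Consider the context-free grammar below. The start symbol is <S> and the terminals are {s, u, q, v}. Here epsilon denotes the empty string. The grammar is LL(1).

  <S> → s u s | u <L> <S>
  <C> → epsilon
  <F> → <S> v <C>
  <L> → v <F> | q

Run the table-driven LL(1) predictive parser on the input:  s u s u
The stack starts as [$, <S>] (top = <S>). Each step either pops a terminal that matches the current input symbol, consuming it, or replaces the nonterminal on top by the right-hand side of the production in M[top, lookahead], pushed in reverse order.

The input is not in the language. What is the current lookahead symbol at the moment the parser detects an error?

     Stack    Input      Action
  1  $ <S>    s u s u $  expand <S> → s u s
  2  $ s u s  s u s u $  match s
  3  $ s u    u s u $    match u
  4  $ s      s u $      match s
  5  $        u $        error: stack empty but input remains

u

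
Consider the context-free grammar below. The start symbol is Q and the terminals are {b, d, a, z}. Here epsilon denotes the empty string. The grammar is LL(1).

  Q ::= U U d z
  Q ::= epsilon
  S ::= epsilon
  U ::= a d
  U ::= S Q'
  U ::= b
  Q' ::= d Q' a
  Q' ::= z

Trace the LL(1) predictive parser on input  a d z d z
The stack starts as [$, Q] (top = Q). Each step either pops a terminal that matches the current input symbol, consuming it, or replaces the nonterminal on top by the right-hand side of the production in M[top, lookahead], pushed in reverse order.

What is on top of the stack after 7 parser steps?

z

     Stack        Input        Action
  1  $ Q          a d z d z $  expand Q ::= U U d z
  2  $ z d U U    a d z d z $  expand U ::= a d
  3  $ z d U d a  a d z d z $  match a
  4  $ z d U d    d z d z $    match d
  5  $ z d U      z d z $      expand U ::= S Q'
  6  $ z d Q' S   z d z $      expand S ::= epsilon
  7  $ z d Q'     z d z $      expand Q' ::= z
Stack after step 7: $ z d z (top = z).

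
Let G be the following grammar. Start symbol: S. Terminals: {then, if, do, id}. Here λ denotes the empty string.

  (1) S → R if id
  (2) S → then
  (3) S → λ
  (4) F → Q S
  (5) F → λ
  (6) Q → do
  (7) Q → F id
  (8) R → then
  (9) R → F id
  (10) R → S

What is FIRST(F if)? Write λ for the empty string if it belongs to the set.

FIRST(S): from S→R if id we get {do, id, if, then}; from S→then we get {then}; from S→λ we get {λ}. So FIRST(S) = {λ, do, id, if, then}.
FIRST(F): from F→Q S we get {do, id}; from F→λ we get {λ}. So FIRST(F) = {λ, do, id}.
FIRST(Q): from Q→do we get {do}; from Q→F id we get {do, id}. So FIRST(Q) = {do, id}.
FIRST(R): from R→then we get {then}; from R→F id we get {do, id}; from R→S we get {λ, do, id, if, then}. So FIRST(R) = {λ, do, id, if, then}.
FIRST(F if): take FIRST of each symbol in turn, carrying on past any symbol whose FIRST contains λ; result {do, id, if}.

{do, id, if}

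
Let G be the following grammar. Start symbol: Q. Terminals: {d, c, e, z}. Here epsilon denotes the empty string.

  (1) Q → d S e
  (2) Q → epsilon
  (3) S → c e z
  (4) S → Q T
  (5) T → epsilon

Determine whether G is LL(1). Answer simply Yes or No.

FIRST(Q) = {epsilon, d}
FIRST(S) = {epsilon, c, d}
FIRST(T) = {epsilon}
FOLLOW(Q) = {$, e}
FOLLOW(S) = {e}
FOLLOW(T) = {e}
Each cell of M receives at most one production.

Yes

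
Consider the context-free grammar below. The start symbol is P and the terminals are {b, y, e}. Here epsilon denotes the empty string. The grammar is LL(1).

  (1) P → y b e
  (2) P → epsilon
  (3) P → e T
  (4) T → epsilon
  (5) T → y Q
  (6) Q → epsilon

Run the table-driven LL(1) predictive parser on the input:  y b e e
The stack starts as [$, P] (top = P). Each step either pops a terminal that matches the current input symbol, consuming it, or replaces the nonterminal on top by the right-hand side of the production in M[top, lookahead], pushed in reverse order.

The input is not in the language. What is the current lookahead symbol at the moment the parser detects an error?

e

step 1: stack=$ P  input=y b e e $  — expand P → y b e
step 2: stack=$ e b y  input=y b e e $  — match y
step 3: stack=$ e b  input=b e e $  — match b
step 4: stack=$ e  input=e e $  — match e
step 5: stack=$  input=e $  — error: stack empty but input remains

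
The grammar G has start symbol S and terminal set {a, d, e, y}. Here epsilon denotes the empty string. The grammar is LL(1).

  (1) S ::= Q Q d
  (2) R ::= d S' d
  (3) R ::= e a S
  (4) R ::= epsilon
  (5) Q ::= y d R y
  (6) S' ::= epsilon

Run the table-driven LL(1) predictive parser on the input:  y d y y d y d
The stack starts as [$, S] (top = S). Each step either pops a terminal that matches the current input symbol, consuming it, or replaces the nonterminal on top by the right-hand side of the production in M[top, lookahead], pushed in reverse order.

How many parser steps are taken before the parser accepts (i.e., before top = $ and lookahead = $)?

step 1: stack=$ S  input=y d y y d y d $  — expand S ::= Q Q d
step 2: stack=$ d Q Q  input=y d y y d y d $  — expand Q ::= y d R y
step 3: stack=$ d Q y R d y  input=y d y y d y d $  — match y
step 4: stack=$ d Q y R d  input=d y y d y d $  — match d
step 5: stack=$ d Q y R  input=y y d y d $  — expand R ::= epsilon
step 6: stack=$ d Q y  input=y y d y d $  — match y
step 7: stack=$ d Q  input=y d y d $  — expand Q ::= y d R y
step 8: stack=$ d y R d y  input=y d y d $  — match y
step 9: stack=$ d y R d  input=d y d $  — match d
step 10: stack=$ d y R  input=y d $  — expand R ::= epsilon
step 11: stack=$ d y  input=y d $  — match y
step 12: stack=$ d  input=d $  — match d
Accept reached after 12 steps.

12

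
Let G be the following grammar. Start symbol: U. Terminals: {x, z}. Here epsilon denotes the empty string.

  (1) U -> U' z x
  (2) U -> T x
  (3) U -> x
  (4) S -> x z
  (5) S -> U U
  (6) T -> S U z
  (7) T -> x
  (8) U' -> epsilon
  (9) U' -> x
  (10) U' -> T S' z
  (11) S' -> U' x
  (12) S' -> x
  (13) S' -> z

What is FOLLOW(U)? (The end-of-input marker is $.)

FIRST(U): from U->U' z x we get {x, z}; from U->T x we get {x, z}; from U->x we get {x}. So FIRST(U) = {x, z}.
FIRST(S): from S->x z we get {x}; from S->U U we get {x, z}. So FIRST(S) = {x, z}.
FIRST(T): from T->S U z we get {x, z}; from T->x we get {x}. So FIRST(T) = {x, z}.
FIRST(U'): from U'->epsilon we get {epsilon}; from U'->x we get {x}; from U'->T S' z we get {x, z}. So FIRST(U') = {epsilon, x, z}.
FIRST(S'): from S'->U' x we get {x, z}; from S'->x we get {x}; from S'->z we get {z}. So FIRST(S') = {x, z}.
FOLLOW(U) includes $ since U is the start symbol.
FOLLOW(S): in T->S U z, S is followed by U z with FIRST {x, z}. Thus FOLLOW(S) = {x, z}.
FOLLOW(U): in S->U U (occurrence 1), U is followed by U with FIRST {x, z}; in S->U U (occurrence 2), the suffix after U is empty, so FOLLOW(U) ⊇ FOLLOW(S) = {x, z}; in T->S U z, U is followed by z with FIRST {z}. Thus FOLLOW(U) = {$, x, z}.
FOLLOW(T): in U->T x, T is followed by x with FIRST {x}; in U'->T S' z, T is followed by S' z with FIRST {x, z}. Thus FOLLOW(T) = {x, z}.
FOLLOW(U'): in U->U' z x, U' is followed by z x with FIRST {z}; in S'->U' x, U' is followed by x with FIRST {x}. Thus FOLLOW(U') = {x, z}.
FOLLOW(S'): in U'->T S' z, S' is followed by z with FIRST {z}. Thus FOLLOW(S') = {z}.

{$, x, z}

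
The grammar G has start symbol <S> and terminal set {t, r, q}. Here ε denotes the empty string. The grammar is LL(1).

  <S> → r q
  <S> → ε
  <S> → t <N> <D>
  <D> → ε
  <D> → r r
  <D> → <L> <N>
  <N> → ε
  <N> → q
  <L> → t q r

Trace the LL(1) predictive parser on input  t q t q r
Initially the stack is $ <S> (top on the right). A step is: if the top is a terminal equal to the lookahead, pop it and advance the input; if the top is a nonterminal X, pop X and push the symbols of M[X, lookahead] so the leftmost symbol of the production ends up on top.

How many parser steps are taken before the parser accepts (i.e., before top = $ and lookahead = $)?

10

      Stack        Input        Action
   1  $ <S>        t q t q r $  expand <S> → t <N> <D>
   2  $ <D> <N> t  t q t q r $  match t
   3  $ <D> <N>    q t q r $    expand <N> → q
   4  $ <D> q      q t q r $    match q
   5  $ <D>        t q r $      expand <D> → <L> <N>
   6  $ <N> <L>    t q r $      expand <L> → t q r
   7  $ <N> r q t  t q r $      match t
   8  $ <N> r q    q r $        match q
   9  $ <N> r      r $          match r
  10  $ <N>        $            expand <N> → ε
Accept reached after 10 steps.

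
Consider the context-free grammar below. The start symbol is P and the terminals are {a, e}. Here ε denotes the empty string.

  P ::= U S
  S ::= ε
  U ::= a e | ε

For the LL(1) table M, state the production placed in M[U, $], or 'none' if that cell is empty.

FIRST(S): from S::=ε we get {ε}. So FIRST(S) = {ε}.
FIRST(U): from U::=a e we get {a}; from U::=ε we get {ε}. So FIRST(U) = {ε, a}.
FIRST(P): from P::=U S we get {ε, a}. So FIRST(P) = {ε, a}.
FOLLOW(P) includes $ since P is the start symbol.
FOLLOW(P): P appears on no right-hand side. Thus FOLLOW(P) = {$}.
FOLLOW(U): in P::=U S, U is followed by S with FIRST {ε}; in P::=U S, the suffix after U is nullable, so FOLLOW(U) ⊇ FOLLOW(P) = {$}. Thus FOLLOW(U) = {$}.
For U ::= a e: FIRST(a e) = {a}, so it goes in M[U, t] for t ∈ {a}.
For U ::= ε: FIRST(ε) = {ε}, so it goes in M[U, t] for t ∈ {}; since ε ∈ FIRST, also for every t ∈ FOLLOW(U) = {$}.

U ::= ε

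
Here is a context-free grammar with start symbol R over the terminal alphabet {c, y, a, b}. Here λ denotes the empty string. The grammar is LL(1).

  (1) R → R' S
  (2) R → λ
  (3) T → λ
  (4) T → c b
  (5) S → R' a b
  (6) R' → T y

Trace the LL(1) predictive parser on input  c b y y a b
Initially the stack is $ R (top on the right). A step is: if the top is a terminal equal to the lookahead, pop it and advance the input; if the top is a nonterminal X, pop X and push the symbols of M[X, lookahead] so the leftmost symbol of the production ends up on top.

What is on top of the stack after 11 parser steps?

b

step 1: stack=$ R  input=c b y y a b $  — expand R → R' S
step 2: stack=$ S R'  input=c b y y a b $  — expand R' → T y
step 3: stack=$ S y T  input=c b y y a b $  — expand T → c b
step 4: stack=$ S y b c  input=c b y y a b $  — match c
step 5: stack=$ S y b  input=b y y a b $  — match b
step 6: stack=$ S y  input=y y a b $  — match y
step 7: stack=$ S  input=y a b $  — expand S → R' a b
step 8: stack=$ b a R'  input=y a b $  — expand R' → T y
step 9: stack=$ b a y T  input=y a b $  — expand T → λ
step 10: stack=$ b a y  input=y a b $  — match y
step 11: stack=$ b a  input=a b $  — match a
Stack after step 11: $ b (top = b).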